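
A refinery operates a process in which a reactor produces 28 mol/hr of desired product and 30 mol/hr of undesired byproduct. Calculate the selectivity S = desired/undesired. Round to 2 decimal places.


S = desired product rate / undesired product rate
S = 28 / 30
S = 0.93


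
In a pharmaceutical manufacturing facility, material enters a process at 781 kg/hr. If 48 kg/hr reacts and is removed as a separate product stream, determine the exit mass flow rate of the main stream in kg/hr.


Steady-state mass balance on the main outlet: F_out = F_in - F_removed
F_out = 781 - 48
F_out = 733 kg/hr


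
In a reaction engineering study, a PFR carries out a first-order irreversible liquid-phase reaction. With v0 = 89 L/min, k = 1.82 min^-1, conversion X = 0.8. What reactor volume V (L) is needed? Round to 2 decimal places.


V = (v0/k) * ln(1/(1-X))
V = (89/1.82) * ln(1/(1-0.8))
V = 48.901099 * ln(5.0)
V = 48.901099 * 1.609438
V = 78.70 L


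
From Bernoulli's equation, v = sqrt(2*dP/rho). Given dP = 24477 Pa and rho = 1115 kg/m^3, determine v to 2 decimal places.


v = sqrt(2*dP/rho)
v = sqrt(2*24477/1115)
v = sqrt(43.904933)
v = 6.63 m/s


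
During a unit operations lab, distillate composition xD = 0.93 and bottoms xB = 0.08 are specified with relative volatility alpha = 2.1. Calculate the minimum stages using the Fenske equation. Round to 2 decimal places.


N_min = ln((xD*(1-xB))/(xB*(1-xD))) / ln(alpha)
Numerator inside ln: 0.8556 / 0.0056 = 152.785714
ln(152.785714) = 5.029036
ln(alpha) = ln(2.1) = 0.741937
N_min = 5.029036 / 0.741937 = 6.78


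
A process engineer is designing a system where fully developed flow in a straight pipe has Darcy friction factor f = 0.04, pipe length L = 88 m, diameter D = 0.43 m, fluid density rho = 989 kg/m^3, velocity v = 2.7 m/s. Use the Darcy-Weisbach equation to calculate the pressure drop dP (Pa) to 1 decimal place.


dP = f * (L/D) * (rho*v^2/2)
dP = 0.04 * (88/0.43) * (989*2.7^2/2)
L/D = 204.65116279
rho*v^2/2 = 989*7.29/2 = 3604.905
dP = 0.04 * 204.65116279 * 3604.905
dP = 29509.9 Pa


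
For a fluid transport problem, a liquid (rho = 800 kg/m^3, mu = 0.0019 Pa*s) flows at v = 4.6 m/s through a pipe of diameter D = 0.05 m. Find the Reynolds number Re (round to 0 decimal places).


Re = rho * v * D / mu
Re = 800 * 4.6 * 0.05 / 0.0019
Re = 184.0 / 0.0019
Re = 96842


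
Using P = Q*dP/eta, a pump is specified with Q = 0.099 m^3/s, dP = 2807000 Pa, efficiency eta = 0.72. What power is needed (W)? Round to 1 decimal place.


P = Q * dP / eta
P = 0.099 * 2807000 / 0.72
P = 277893.0 / 0.72
P = 385962.5 W


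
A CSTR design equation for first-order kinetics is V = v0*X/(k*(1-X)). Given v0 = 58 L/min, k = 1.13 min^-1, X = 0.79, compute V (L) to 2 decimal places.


V = v0 * X / (k * (1 - X))
V = 58 * 0.79 / (1.13 * (1 - 0.79))
V = 45.82 / (1.13 * 0.21)
V = 45.82 / 0.2373
V = 193.09 L


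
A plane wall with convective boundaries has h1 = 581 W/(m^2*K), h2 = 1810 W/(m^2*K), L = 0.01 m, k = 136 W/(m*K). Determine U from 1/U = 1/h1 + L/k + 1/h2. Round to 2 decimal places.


1/U = 1/h1 + L/k + 1/h2
1/U = 1/581 + 0.01/136 + 1/1810
1/U = 0.0017211704 + 7.35294e-05 + 0.0005524862
1/U = 0.002347186
U = 426.04 W/(m^2*K)


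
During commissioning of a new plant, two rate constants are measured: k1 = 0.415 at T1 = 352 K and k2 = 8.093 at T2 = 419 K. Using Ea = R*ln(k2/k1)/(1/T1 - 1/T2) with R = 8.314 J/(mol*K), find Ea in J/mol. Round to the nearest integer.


Ea = R * ln(k2/k1) / (1/T1 - 1/T2)
ln(k2/k1) = ln(8.093/0.415) = 2.9704762
1/T1 - 1/T2 = 1/352 - 1/419 = 0.000454274246
Ea = 8.314 * 2.9704762 / 0.000454274246
Ea = 54365 J/mol


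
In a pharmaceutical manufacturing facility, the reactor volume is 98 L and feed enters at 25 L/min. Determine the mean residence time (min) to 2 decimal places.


tau = V / v0
tau = 98 / 25
tau = 3.92 min


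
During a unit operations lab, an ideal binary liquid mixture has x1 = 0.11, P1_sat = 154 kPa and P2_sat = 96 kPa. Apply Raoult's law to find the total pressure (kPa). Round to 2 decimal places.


P = x1*P1_sat + x2*P2_sat
x2 = 1 - x1 = 1 - 0.11 = 0.89
P = 0.11*154 + 0.89*96
P = 16.94 + 85.44
P = 102.38 kPa


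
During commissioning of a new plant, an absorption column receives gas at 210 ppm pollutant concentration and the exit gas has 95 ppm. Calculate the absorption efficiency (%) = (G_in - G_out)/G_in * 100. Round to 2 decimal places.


Efficiency = (G_in - G_out) / G_in * 100%
Efficiency = (210 - 95) / 210 * 100
Efficiency = 115 / 210 * 100
Efficiency = 54.76%


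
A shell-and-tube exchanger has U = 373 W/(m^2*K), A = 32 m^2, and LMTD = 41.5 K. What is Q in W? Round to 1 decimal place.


Q = U * A * LMTD
Q = 373 * 32 * 41.5
Q = 495344.0 W


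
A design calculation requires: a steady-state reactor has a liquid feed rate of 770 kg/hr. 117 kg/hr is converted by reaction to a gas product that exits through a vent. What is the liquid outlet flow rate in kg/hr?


Steady-state mass balance on the main outlet: F_out = F_in - F_removed
F_out = 770 - 117
F_out = 653 kg/hr


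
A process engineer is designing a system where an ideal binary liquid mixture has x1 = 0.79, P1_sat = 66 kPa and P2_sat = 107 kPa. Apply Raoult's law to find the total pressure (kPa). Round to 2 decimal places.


P = x1*P1_sat + x2*P2_sat
x2 = 1 - x1 = 1 - 0.79 = 0.21
P = 0.79*66 + 0.21*107
P = 52.14 + 22.47
P = 74.61 kPa


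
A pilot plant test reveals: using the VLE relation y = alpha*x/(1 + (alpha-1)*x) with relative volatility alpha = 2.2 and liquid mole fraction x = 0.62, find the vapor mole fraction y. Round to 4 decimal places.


y = alpha*x / (1 + (alpha-1)*x)
y = 2.2*0.62 / (1 + (2.2-1)*0.62)
y = 1.364 / (1 + 0.744)
y = 1.364 / 1.744
y = 0.7821


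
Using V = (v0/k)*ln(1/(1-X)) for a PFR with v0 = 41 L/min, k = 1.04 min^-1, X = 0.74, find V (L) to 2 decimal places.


V = (v0/k) * ln(1/(1-X))
V = (41/1.04) * ln(1/(1-0.74))
V = 39.423077 * ln(3.846154)
V = 39.423077 * 1.347074
V = 53.11 L


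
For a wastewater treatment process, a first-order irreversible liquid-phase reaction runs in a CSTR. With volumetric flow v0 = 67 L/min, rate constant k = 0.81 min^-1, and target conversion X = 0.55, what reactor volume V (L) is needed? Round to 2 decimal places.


V = v0 * X / (k * (1 - X))
V = 67 * 0.55 / (0.81 * (1 - 0.55))
V = 36.85 / (0.81 * 0.45)
V = 36.85 / 0.3645
V = 101.10 L


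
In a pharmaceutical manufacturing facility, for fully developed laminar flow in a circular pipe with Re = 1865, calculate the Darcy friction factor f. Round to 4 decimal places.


f = 64 / Re
f = 64 / 1865
f = 0.0343


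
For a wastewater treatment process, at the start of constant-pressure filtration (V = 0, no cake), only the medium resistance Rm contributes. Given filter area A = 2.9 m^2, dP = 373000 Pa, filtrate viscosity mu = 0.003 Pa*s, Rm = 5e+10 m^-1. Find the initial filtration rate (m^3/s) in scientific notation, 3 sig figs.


rate = A * dP / (mu * Rm)
rate = 2.9 * 373000 / (0.003 * 5e+10)
rate = 1081700.0 / 1.500e+08
rate = 7.21e-03 m^3/s


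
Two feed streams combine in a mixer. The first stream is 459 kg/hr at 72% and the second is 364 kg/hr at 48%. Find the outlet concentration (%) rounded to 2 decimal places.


Mass balance on solute: F1*x1 + F2*x2 = F3*x3
F3 = F1 + F2 = 459 + 364 = 823 kg/hr
x3 = (F1*x1 + F2*x2)/F3
x3 = (459*0.72 + 364*0.48) / 823
x3 = 61.39%


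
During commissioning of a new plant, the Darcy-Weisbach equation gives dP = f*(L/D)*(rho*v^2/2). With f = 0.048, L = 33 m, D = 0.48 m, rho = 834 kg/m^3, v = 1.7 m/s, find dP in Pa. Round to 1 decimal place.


dP = f * (L/D) * (rho*v^2/2)
dP = 0.048 * (33/0.48) * (834*1.7^2/2)
L/D = 68.75
rho*v^2/2 = 834*2.89/2 = 1205.13
dP = 0.048 * 68.75 * 1205.13
dP = 3976.9 Pa


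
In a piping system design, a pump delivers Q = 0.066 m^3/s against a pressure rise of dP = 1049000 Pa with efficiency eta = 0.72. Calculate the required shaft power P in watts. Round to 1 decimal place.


P = Q * dP / eta
P = 0.066 * 1049000 / 0.72
P = 69234.0 / 0.72
P = 96158.3 W


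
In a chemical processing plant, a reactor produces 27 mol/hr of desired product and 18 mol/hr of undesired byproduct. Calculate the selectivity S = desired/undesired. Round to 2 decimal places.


S = desired product rate / undesired product rate
S = 27 / 18
S = 1.50


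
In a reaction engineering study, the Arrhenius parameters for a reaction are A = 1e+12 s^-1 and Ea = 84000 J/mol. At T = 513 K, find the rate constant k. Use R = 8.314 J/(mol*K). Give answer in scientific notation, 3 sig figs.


k = A * exp(-Ea/(R*T))
k = 1e+12 * exp(-84000 / (8.314 * 513))
k = 1e+12 * exp(-19.694815)
k = 2.80e+03


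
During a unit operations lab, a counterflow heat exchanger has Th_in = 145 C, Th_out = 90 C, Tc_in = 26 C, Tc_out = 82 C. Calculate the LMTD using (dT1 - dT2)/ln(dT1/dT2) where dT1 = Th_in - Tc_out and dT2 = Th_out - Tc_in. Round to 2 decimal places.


dT1 = Th_in - Tc_out = 145 - 82 = 63
dT2 = Th_out - Tc_in = 90 - 26 = 64
LMTD = (dT1 - dT2) / ln(dT1/dT2)
LMTD = (63 - 64) / ln(63/64)
LMTD = 63.50 K


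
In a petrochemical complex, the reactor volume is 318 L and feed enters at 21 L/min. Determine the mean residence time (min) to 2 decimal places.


tau = V / v0
tau = 318 / 21
tau = 15.14 min


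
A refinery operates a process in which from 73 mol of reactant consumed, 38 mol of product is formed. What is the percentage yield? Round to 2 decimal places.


Yield = (moles product / moles consumed) * 100%
Yield = (38 / 73) * 100
Yield = 0.5205 * 100
Yield = 52.05%


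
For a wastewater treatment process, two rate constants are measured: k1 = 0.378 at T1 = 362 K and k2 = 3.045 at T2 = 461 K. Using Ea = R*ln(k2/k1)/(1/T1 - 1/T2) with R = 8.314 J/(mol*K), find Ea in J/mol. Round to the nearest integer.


Ea = R * ln(k2/k1) / (1/T1 - 1/T2)
ln(k2/k1) = ln(3.045/0.378) = 2.086362
1/T1 - 1/T2 = 1/362 - 1/461 = 0.000593233542
Ea = 8.314 * 2.086362 / 0.000593233542
Ea = 29240 J/mol


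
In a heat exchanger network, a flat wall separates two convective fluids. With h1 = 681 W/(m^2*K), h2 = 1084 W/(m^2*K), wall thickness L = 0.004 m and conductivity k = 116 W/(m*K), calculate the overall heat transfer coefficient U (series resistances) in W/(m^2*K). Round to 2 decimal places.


1/U = 1/h1 + L/k + 1/h2
1/U = 1/681 + 0.004/116 + 1/1084
1/U = 0.0014684288 + 3.44828e-05 + 0.0009225092
1/U = 0.0024254208
U = 412.30 W/(m^2*K)


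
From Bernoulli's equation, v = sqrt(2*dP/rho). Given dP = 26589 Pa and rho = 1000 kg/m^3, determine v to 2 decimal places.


v = sqrt(2*dP/rho)
v = sqrt(2*26589/1000)
v = sqrt(53.178)
v = 7.29 m/s


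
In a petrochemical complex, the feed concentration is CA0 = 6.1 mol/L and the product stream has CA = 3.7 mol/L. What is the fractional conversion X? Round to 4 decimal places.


X = (CA0 - CA) / CA0
X = (6.1 - 3.7) / 6.1
X = 2.4 / 6.1
X = 0.3934


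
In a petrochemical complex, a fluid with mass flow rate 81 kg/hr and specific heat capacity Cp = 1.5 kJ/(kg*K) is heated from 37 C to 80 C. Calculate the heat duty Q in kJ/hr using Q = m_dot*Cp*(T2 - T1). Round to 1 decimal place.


Q = m_dot * Cp * (T2 - T1)
Q = 81 * 1.5 * (80 - 37)
Q = 81 * 1.5 * 43
Q = 5224.5 kJ/hr


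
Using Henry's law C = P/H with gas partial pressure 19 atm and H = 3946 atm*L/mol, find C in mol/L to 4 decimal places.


C = P / H
C = 19 / 3946
C = 0.0048 mol/L


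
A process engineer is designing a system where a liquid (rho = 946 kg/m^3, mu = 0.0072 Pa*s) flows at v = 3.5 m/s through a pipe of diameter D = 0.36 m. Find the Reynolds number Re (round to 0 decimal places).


Re = rho * v * D / mu
Re = 946 * 3.5 * 0.36 / 0.0072
Re = 1191.96 / 0.0072
Re = 165550


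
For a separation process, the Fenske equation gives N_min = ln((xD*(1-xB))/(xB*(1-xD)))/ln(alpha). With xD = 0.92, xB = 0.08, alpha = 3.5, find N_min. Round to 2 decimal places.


N_min = ln((xD*(1-xB))/(xB*(1-xD))) / ln(alpha)
Numerator inside ln: 0.8464 / 0.0064 = 132.25
ln(132.25) = 4.884694
ln(alpha) = ln(3.5) = 1.252763
N_min = 4.884694 / 1.252763 = 3.90


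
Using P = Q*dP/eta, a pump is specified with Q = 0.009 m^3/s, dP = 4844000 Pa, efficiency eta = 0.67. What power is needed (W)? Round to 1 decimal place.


P = Q * dP / eta
P = 0.009 * 4844000 / 0.67
P = 43596.0 / 0.67
P = 65068.7 W


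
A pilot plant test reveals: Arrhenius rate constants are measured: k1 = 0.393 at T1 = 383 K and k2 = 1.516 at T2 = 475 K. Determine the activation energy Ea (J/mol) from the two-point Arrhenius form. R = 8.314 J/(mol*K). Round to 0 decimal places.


Ea = R * ln(k2/k1) / (1/T1 - 1/T2)
ln(k2/k1) = ln(1.516/0.393) = 1.350021
1/T1 - 1/T2 = 1/383 - 1/475 = 0.0005057029
Ea = 8.314 * 1.350021 / 0.0005057029
Ea = 22195 J/mol


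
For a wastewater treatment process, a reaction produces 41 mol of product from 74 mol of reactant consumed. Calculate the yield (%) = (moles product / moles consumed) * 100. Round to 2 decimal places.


Yield = (moles product / moles consumed) * 100%
Yield = (41 / 74) * 100
Yield = 0.5541 * 100
Yield = 55.41%


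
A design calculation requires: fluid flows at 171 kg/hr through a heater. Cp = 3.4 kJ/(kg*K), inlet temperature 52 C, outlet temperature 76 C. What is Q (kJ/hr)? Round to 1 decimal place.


Q = m_dot * Cp * (T2 - T1)
Q = 171 * 3.4 * (76 - 52)
Q = 171 * 3.4 * 24
Q = 13953.6 kJ/hr


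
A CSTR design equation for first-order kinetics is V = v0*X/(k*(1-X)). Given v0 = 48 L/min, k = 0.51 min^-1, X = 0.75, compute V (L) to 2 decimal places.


V = v0 * X / (k * (1 - X))
V = 48 * 0.75 / (0.51 * (1 - 0.75))
V = 36.0 / (0.51 * 0.25)
V = 36.0 / 0.1275
V = 282.35 L


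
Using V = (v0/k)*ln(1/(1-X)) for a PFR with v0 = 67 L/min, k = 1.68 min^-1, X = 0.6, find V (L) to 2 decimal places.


V = (v0/k) * ln(1/(1-X))
V = (67/1.68) * ln(1/(1-0.6))
V = 39.880952 * ln(2.5)
V = 39.880952 * 0.916291
V = 36.54 L


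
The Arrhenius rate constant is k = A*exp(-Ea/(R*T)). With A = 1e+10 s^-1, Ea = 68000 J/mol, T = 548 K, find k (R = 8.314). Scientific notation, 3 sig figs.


k = A * exp(-Ea/(R*T))
k = 1e+10 * exp(-68000 / (8.314 * 548))
k = 1e+10 * exp(-14.925137)
k = 3.30e+03


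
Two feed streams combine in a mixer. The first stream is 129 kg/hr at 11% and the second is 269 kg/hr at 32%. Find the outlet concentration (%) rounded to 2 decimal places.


Mass balance on solute: F1*x1 + F2*x2 = F3*x3
F3 = F1 + F2 = 129 + 269 = 398 kg/hr
x3 = (F1*x1 + F2*x2)/F3
x3 = (129*0.11 + 269*0.32) / 398
x3 = 25.19%


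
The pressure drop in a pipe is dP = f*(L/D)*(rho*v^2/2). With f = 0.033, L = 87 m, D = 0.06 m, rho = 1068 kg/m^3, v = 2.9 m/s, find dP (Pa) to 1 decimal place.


dP = f * (L/D) * (rho*v^2/2)
dP = 0.033 * (87/0.06) * (1068*2.9^2/2)
L/D = 1450.0
rho*v^2/2 = 1068*8.41/2 = 4490.94
dP = 0.033 * 1450.0 * 4490.94
dP = 214891.5 Pa


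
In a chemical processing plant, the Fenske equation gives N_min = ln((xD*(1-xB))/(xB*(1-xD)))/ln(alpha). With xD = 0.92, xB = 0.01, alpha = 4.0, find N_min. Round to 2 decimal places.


N_min = ln((xD*(1-xB))/(xB*(1-xD))) / ln(alpha)
Numerator inside ln: 0.9108 / 0.0008 = 1138.5
ln(1138.5) = 7.037467
ln(alpha) = ln(4.0) = 1.386294
N_min = 7.037467 / 1.386294 = 5.08


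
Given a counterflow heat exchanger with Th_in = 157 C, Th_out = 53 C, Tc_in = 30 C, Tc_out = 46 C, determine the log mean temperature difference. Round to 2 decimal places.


dT1 = Th_in - Tc_out = 157 - 46 = 111
dT2 = Th_out - Tc_in = 53 - 30 = 23
LMTD = (dT1 - dT2) / ln(dT1/dT2)
LMTD = (111 - 23) / ln(111/23)
LMTD = 55.91 K


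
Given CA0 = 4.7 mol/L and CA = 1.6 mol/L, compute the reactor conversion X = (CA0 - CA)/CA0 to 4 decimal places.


X = (CA0 - CA) / CA0
X = (4.7 - 1.6) / 4.7
X = 3.1 / 4.7
X = 0.6596


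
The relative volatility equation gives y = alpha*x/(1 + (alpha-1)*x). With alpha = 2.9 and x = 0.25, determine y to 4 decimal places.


y = alpha*x / (1 + (alpha-1)*x)
y = 2.9*0.25 / (1 + (2.9-1)*0.25)
y = 0.725 / (1 + 0.475)
y = 0.725 / 1.475
y = 0.4915


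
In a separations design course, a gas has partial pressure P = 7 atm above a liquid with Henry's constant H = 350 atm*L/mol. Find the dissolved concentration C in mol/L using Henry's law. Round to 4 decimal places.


C = P / H
C = 7 / 350
C = 0.0200 mol/L


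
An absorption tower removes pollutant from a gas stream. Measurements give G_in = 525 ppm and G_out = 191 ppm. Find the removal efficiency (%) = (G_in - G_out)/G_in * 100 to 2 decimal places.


Efficiency = (G_in - G_out) / G_in * 100%
Efficiency = (525 - 191) / 525 * 100
Efficiency = 334 / 525 * 100
Efficiency = 63.62%


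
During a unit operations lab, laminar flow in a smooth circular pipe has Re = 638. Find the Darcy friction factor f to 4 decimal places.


f = 64 / Re
f = 64 / 638
f = 0.1003


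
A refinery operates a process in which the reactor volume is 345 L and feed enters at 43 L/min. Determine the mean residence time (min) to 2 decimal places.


tau = V / v0
tau = 345 / 43
tau = 8.02 min


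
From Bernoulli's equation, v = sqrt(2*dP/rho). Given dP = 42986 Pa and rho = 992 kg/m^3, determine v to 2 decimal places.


v = sqrt(2*dP/rho)
v = sqrt(2*42986/992)
v = sqrt(86.665323)
v = 9.31 m/s


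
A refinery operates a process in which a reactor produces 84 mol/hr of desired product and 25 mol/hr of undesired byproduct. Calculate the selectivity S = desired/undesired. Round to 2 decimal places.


S = desired product rate / undesired product rate
S = 84 / 25
S = 3.36


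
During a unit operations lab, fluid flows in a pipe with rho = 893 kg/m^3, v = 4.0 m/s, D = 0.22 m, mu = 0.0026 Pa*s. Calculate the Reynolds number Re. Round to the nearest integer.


Re = rho * v * D / mu
Re = 893 * 4.0 * 0.22 / 0.0026
Re = 785.84 / 0.0026
Re = 302246


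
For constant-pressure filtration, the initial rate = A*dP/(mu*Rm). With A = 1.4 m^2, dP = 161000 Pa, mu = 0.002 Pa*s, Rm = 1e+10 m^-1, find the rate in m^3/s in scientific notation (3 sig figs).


rate = A * dP / (mu * Rm)
rate = 1.4 * 161000 / (0.002 * 1e+10)
rate = 225400.0 / 2.000e+07
rate = 1.13e-02 m^3/s


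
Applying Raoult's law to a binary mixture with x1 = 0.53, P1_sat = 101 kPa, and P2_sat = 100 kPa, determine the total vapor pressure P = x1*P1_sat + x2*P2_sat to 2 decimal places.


P = x1*P1_sat + x2*P2_sat
x2 = 1 - x1 = 1 - 0.53 = 0.47
P = 0.53*101 + 0.47*100
P = 53.53 + 47.0
P = 100.53 kPa


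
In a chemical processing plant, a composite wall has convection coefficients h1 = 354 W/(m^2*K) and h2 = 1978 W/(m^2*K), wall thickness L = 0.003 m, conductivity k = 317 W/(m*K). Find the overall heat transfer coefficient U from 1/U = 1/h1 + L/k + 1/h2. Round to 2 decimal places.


1/U = 1/h1 + L/k + 1/h2
1/U = 1/354 + 0.003/317 + 1/1978
1/U = 0.0028248588 + 9.4637e-06 + 0.0005055612
1/U = 0.0033398837
U = 299.41 W/(m^2*K)


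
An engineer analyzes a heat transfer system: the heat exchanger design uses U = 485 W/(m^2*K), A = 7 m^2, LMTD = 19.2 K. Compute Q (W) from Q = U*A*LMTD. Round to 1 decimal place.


Q = U * A * LMTD
Q = 485 * 7 * 19.2
Q = 65184.0 W


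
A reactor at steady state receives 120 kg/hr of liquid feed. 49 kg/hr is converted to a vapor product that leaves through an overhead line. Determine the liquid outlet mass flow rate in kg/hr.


Steady-state mass balance on the main outlet: F_out = F_in - F_removed
F_out = 120 - 49
F_out = 71 kg/hr


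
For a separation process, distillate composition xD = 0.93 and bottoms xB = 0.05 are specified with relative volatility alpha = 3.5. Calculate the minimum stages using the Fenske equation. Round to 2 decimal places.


N_min = ln((xD*(1-xB))/(xB*(1-xD))) / ln(alpha)
Numerator inside ln: 0.8835 / 0.0035 = 252.428571
ln(252.428571) = 5.531128
ln(alpha) = ln(3.5) = 1.252763
N_min = 5.531128 / 1.252763 = 4.42


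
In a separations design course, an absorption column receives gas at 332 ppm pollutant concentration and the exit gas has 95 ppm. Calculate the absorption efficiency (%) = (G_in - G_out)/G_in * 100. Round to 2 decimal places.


Efficiency = (G_in - G_out) / G_in * 100%
Efficiency = (332 - 95) / 332 * 100
Efficiency = 237 / 332 * 100
Efficiency = 71.39%


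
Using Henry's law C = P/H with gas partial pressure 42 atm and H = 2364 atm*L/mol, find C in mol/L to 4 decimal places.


C = P / H
C = 42 / 2364
C = 0.0178 mol/L


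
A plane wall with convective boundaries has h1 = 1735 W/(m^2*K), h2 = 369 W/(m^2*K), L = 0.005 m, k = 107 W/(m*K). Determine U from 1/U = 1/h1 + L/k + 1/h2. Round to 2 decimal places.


1/U = 1/h1 + L/k + 1/h2
1/U = 1/1735 + 0.005/107 + 1/369
1/U = 0.0005763689 + 4.6729e-05 + 0.0027100271
1/U = 0.003333125
U = 300.02 W/(m^2*K)


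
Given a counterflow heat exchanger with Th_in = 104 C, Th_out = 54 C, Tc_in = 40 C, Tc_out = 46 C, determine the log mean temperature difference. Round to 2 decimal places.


dT1 = Th_in - Tc_out = 104 - 46 = 58
dT2 = Th_out - Tc_in = 54 - 40 = 14
LMTD = (dT1 - dT2) / ln(dT1/dT2)
LMTD = (58 - 14) / ln(58/14)
LMTD = 30.96 K


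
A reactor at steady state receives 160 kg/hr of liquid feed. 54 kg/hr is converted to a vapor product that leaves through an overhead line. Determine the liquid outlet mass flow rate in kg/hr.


Steady-state mass balance on the main outlet: F_out = F_in - F_removed
F_out = 160 - 54
F_out = 106 kg/hr


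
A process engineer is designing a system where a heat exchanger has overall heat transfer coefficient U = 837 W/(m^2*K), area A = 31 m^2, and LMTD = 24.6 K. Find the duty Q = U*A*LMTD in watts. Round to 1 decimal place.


Q = U * A * LMTD
Q = 837 * 31 * 24.6
Q = 638296.2 W


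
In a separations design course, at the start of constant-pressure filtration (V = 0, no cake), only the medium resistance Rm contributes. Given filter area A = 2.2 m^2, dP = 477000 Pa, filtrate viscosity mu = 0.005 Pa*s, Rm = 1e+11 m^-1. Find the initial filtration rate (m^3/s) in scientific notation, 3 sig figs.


rate = A * dP / (mu * Rm)
rate = 2.2 * 477000 / (0.005 * 1e+11)
rate = 1049400.0 / 5.000e+08
rate = 2.10e-03 m^3/s


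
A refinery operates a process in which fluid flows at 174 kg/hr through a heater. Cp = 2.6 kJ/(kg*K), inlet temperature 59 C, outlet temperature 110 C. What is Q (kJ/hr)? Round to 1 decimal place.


Q = m_dot * Cp * (T2 - T1)
Q = 174 * 2.6 * (110 - 59)
Q = 174 * 2.6 * 51
Q = 23072.4 kJ/hr


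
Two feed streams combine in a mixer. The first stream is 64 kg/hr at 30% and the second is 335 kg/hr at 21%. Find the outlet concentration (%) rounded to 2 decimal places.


Mass balance on solute: F1*x1 + F2*x2 = F3*x3
F3 = F1 + F2 = 64 + 335 = 399 kg/hr
x3 = (F1*x1 + F2*x2)/F3
x3 = (64*0.3 + 335*0.21) / 399
x3 = 22.44%


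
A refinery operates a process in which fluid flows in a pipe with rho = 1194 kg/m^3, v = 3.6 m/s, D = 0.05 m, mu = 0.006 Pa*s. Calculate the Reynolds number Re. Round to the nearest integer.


Re = rho * v * D / mu
Re = 1194 * 3.6 * 0.05 / 0.006
Re = 214.92 / 0.006
Re = 35820


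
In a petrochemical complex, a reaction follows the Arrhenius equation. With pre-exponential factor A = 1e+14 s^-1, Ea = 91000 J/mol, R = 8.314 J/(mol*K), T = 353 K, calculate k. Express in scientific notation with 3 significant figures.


k = A * exp(-Ea/(R*T))
k = 1e+14 * exp(-91000 / (8.314 * 353))
k = 1e+14 * exp(-31.00678)
k = 3.42e+00


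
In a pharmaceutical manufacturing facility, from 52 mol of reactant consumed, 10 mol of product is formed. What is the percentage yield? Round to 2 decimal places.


Yield = (moles product / moles consumed) * 100%
Yield = (10 / 52) * 100
Yield = 0.1923 * 100
Yield = 19.23%


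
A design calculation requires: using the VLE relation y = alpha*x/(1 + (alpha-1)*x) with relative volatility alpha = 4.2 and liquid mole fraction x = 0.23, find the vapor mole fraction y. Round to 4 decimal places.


y = alpha*x / (1 + (alpha-1)*x)
y = 4.2*0.23 / (1 + (4.2-1)*0.23)
y = 0.966 / (1 + 0.736)
y = 0.966 / 1.736
y = 0.5565


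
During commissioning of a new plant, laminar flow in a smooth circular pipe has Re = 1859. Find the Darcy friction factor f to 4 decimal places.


f = 64 / Re
f = 64 / 1859
f = 0.0344


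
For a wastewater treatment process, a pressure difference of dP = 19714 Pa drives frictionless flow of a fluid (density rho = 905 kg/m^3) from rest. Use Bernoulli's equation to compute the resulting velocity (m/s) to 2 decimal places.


v = sqrt(2*dP/rho)
v = sqrt(2*19714/905)
v = sqrt(43.566851)
v = 6.60 m/s


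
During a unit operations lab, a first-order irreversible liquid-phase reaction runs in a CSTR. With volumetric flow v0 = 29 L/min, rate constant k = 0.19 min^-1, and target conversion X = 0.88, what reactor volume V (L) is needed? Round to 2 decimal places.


V = v0 * X / (k * (1 - X))
V = 29 * 0.88 / (0.19 * (1 - 0.88))
V = 25.52 / (0.19 * 0.12)
V = 25.52 / 0.0228
V = 1119.30 L


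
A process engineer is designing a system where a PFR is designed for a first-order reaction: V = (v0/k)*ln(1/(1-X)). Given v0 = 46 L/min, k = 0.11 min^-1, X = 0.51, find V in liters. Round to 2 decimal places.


V = (v0/k) * ln(1/(1-X))
V = (46/0.11) * ln(1/(1-0.51))
V = 418.181818 * ln(2.040816)
V = 418.181818 * 0.71335
V = 298.31 L


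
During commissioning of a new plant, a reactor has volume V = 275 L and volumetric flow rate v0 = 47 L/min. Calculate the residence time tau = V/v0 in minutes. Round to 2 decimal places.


tau = V / v0
tau = 275 / 47
tau = 5.85 min


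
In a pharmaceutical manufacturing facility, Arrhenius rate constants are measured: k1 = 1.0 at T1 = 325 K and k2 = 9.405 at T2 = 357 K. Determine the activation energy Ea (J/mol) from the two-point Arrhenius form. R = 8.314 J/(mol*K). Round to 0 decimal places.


Ea = R * ln(k2/k1) / (1/T1 - 1/T2)
ln(k2/k1) = ln(9.405/1.0) = 2.2412415
1/T1 - 1/T2 = 1/325 - 1/357 = 0.000275802629
Ea = 8.314 * 2.2412415 / 0.000275802629
Ea = 67562 J/mol


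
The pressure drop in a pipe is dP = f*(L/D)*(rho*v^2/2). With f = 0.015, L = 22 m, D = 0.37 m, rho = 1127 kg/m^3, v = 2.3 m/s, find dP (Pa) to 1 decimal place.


dP = f * (L/D) * (rho*v^2/2)
dP = 0.015 * (22/0.37) * (1127*2.3^2/2)
L/D = 59.45945946
rho*v^2/2 = 1127*5.29/2 = 2980.915
dP = 0.015 * 59.45945946 * 2980.915
dP = 2658.7 Pa


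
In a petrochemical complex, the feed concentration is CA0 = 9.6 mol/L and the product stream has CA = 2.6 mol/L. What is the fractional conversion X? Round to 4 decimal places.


X = (CA0 - CA) / CA0
X = (9.6 - 2.6) / 9.6
X = 7.0 / 9.6
X = 0.7292


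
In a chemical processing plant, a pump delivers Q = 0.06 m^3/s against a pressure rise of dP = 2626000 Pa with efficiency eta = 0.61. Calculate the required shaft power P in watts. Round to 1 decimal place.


P = Q * dP / eta
P = 0.06 * 2626000 / 0.61
P = 157560.0 / 0.61
P = 258295.1 W


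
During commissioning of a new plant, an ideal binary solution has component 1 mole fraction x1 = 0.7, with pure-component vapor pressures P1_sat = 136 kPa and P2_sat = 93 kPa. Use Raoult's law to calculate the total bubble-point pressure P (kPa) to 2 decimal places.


P = x1*P1_sat + x2*P2_sat
x2 = 1 - x1 = 1 - 0.7 = 0.3
P = 0.7*136 + 0.3*93
P = 95.2 + 27.9
P = 123.10 kPa


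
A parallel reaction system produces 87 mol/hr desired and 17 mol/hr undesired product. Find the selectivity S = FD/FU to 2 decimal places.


S = desired product rate / undesired product rate
S = 87 / 17
S = 5.12


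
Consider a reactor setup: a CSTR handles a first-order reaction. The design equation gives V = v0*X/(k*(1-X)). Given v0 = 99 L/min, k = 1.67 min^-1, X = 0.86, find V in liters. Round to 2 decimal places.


V = v0 * X / (k * (1 - X))
V = 99 * 0.86 / (1.67 * (1 - 0.86))
V = 85.14 / (1.67 * 0.14)
V = 85.14 / 0.2338
V = 364.16 L


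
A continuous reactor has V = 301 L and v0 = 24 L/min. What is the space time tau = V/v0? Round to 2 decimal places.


tau = V / v0
tau = 301 / 24
tau = 12.54 min


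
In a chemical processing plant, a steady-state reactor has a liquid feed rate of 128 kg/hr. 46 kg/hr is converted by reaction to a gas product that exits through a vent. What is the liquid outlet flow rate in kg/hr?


Steady-state mass balance on the main outlet: F_out = F_in - F_removed
F_out = 128 - 46
F_out = 82 kg/hr


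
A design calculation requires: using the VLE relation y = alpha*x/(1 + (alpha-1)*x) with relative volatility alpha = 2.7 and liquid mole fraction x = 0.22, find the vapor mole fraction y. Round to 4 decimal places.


y = alpha*x / (1 + (alpha-1)*x)
y = 2.7*0.22 / (1 + (2.7-1)*0.22)
y = 0.594 / (1 + 0.374)
y = 0.594 / 1.374
y = 0.4323


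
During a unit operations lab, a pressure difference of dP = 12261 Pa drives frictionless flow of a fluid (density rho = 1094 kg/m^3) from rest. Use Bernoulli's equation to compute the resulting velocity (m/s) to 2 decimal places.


v = sqrt(2*dP/rho)
v = sqrt(2*12261/1094)
v = sqrt(22.414991)
v = 4.73 m/s


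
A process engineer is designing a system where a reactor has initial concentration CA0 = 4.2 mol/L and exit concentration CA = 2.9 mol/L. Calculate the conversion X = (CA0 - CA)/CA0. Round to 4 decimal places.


X = (CA0 - CA) / CA0
X = (4.2 - 2.9) / 4.2
X = 1.3 / 4.2
X = 0.3095


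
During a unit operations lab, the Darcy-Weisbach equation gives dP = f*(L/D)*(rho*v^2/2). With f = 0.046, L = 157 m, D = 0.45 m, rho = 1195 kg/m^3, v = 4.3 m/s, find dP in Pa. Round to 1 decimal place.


dP = f * (L/D) * (rho*v^2/2)
dP = 0.046 * (157/0.45) * (1195*4.3^2/2)
L/D = 348.88888889
rho*v^2/2 = 1195*18.49/2 = 11047.775
dP = 0.046 * 348.88888889 * 11047.775
dP = 177304.5 Pa


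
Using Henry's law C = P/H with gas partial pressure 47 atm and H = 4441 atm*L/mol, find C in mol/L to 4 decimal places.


C = P / H
C = 47 / 4441
C = 0.0106 mol/L


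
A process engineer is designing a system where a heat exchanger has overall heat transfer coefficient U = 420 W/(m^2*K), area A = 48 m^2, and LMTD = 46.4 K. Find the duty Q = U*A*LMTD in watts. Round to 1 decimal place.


Q = U * A * LMTD
Q = 420 * 48 * 46.4
Q = 935424.0 W


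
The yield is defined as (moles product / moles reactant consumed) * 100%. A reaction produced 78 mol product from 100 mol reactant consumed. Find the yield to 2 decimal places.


Yield = (moles product / moles consumed) * 100%
Yield = (78 / 100) * 100
Yield = 0.78 * 100
Yield = 78.00%


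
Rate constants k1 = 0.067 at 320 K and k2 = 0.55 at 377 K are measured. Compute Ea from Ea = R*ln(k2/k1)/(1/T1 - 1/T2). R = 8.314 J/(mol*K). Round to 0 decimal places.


Ea = R * ln(k2/k1) / (1/T1 - 1/T2)
ln(k2/k1) = ln(0.55/0.067) = 2.1052257
1/T1 - 1/T2 = 1/320 - 1/377 = 0.000472480106
Ea = 8.314 * 2.1052257 / 0.000472480106
Ea = 37045 J/mol


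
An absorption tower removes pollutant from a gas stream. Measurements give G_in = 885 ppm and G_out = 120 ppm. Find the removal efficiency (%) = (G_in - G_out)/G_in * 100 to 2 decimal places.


Efficiency = (G_in - G_out) / G_in * 100%
Efficiency = (885 - 120) / 885 * 100
Efficiency = 765 / 885 * 100
Efficiency = 86.44%


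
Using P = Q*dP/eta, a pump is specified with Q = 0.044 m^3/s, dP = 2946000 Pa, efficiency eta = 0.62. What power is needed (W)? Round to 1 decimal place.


P = Q * dP / eta
P = 0.044 * 2946000 / 0.62
P = 129624.0 / 0.62
P = 209071.0 W


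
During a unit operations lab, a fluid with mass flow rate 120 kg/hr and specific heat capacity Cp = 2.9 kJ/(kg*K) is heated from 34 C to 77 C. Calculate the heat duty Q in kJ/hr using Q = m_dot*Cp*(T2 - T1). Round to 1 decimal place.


Q = m_dot * Cp * (T2 - T1)
Q = 120 * 2.9 * (77 - 34)
Q = 120 * 2.9 * 43
Q = 14964.0 kJ/hr


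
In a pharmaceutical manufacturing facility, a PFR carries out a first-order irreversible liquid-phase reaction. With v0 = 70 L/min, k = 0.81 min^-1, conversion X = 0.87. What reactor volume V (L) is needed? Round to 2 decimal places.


V = (v0/k) * ln(1/(1-X))
V = (70/0.81) * ln(1/(1-0.87))
V = 86.419753 * ln(7.692308)
V = 86.419753 * 2.040221
V = 176.32 L


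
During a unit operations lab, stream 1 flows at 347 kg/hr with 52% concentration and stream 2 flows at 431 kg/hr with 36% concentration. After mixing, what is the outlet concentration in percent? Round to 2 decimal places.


Mass balance on solute: F1*x1 + F2*x2 = F3*x3
F3 = F1 + F2 = 347 + 431 = 778 kg/hr
x3 = (F1*x1 + F2*x2)/F3
x3 = (347*0.52 + 431*0.36) / 778
x3 = 43.14%


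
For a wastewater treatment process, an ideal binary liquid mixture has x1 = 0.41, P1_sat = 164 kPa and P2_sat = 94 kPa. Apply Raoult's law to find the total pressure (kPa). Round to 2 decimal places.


P = x1*P1_sat + x2*P2_sat
x2 = 1 - x1 = 1 - 0.41 = 0.59
P = 0.41*164 + 0.59*94
P = 67.24 + 55.46
P = 122.70 kPa


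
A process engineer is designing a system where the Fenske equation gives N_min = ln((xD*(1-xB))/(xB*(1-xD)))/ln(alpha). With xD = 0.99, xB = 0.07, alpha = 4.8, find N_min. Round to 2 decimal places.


N_min = ln((xD*(1-xB))/(xB*(1-xD))) / ln(alpha)
Numerator inside ln: 0.9207 / 0.0007 = 1315.285714
ln(1315.285714) = 7.181809
ln(alpha) = ln(4.8) = 1.568616
N_min = 7.181809 / 1.568616 = 4.58


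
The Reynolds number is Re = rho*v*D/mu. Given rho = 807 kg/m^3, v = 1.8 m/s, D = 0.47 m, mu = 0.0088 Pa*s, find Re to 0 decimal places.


Re = rho * v * D / mu
Re = 807 * 1.8 * 0.47 / 0.0088
Re = 682.722 / 0.0088
Re = 77582


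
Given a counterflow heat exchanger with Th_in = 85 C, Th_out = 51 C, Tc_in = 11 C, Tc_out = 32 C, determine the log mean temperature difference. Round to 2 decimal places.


dT1 = Th_in - Tc_out = 85 - 32 = 53
dT2 = Th_out - Tc_in = 51 - 11 = 40
LMTD = (dT1 - dT2) / ln(dT1/dT2)
LMTD = (53 - 40) / ln(53/40)
LMTD = 46.20 K


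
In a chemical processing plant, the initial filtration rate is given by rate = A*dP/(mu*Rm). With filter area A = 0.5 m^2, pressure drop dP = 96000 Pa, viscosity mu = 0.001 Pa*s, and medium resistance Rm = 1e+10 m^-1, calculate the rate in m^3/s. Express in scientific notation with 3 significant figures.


rate = A * dP / (mu * Rm)
rate = 0.5 * 96000 / (0.001 * 1e+10)
rate = 48000.0 / 1.000e+07
rate = 4.80e-03 m^3/s


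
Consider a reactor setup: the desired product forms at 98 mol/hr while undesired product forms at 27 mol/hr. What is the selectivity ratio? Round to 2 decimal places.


S = desired product rate / undesired product rate
S = 98 / 27
S = 3.63


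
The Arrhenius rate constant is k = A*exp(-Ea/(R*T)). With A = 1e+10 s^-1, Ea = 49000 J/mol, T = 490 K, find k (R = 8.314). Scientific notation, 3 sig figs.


k = A * exp(-Ea/(R*T))
k = 1e+10 * exp(-49000 / (8.314 * 490))
k = 1e+10 * exp(-12.027905)
k = 5.98e+04


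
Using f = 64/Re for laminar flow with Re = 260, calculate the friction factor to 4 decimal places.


f = 64 / Re
f = 64 / 260
f = 0.2462


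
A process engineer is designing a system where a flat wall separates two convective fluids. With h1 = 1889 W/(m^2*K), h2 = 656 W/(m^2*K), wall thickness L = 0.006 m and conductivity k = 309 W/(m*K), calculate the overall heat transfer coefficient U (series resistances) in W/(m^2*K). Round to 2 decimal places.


1/U = 1/h1 + L/k + 1/h2
1/U = 1/1889 + 0.006/309 + 1/656
1/U = 0.0005293806 + 1.94175e-05 + 0.0015243902
1/U = 0.0020731883
U = 482.35 W/(m^2*K)


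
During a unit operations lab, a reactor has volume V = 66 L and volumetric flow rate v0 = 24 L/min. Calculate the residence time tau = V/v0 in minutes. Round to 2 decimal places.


tau = V / v0
tau = 66 / 24
tau = 2.75 min


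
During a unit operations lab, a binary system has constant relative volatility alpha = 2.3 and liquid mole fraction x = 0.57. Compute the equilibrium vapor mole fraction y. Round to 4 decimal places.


y = alpha*x / (1 + (alpha-1)*x)
y = 2.3*0.57 / (1 + (2.3-1)*0.57)
y = 1.311 / (1 + 0.741)
y = 1.311 / 1.741
y = 0.7530


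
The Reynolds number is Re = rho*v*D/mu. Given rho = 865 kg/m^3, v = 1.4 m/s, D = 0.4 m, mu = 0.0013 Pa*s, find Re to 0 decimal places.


Re = rho * v * D / mu
Re = 865 * 1.4 * 0.4 / 0.0013
Re = 484.4 / 0.0013
Re = 372615


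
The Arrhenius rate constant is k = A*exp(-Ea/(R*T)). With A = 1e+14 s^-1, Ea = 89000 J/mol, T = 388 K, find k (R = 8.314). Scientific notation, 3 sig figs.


k = A * exp(-Ea/(R*T))
k = 1e+14 * exp(-89000 / (8.314 * 388))
k = 1e+14 * exp(-27.589781)
k = 1.04e+02


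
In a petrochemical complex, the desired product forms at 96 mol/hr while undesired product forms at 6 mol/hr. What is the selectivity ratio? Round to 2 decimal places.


S = desired product rate / undesired product rate
S = 96 / 6
S = 16.00


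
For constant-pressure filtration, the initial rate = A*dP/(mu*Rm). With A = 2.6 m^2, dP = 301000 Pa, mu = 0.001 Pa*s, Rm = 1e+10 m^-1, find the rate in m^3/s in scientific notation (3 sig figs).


rate = A * dP / (mu * Rm)
rate = 2.6 * 301000 / (0.001 * 1e+10)
rate = 782600.0 / 1.000e+07
rate = 7.83e-02 m^3/s


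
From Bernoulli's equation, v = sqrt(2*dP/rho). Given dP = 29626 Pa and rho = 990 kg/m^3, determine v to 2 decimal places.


v = sqrt(2*dP/rho)
v = sqrt(2*29626/990)
v = sqrt(59.850505)
v = 7.74 m/s


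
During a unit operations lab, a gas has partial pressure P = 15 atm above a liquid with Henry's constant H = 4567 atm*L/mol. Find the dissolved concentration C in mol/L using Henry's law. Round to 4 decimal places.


C = P / H
C = 15 / 4567
C = 0.0033 mol/L


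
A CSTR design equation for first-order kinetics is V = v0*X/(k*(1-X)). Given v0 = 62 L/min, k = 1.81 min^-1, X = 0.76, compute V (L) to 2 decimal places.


V = v0 * X / (k * (1 - X))
V = 62 * 0.76 / (1.81 * (1 - 0.76))
V = 47.12 / (1.81 * 0.24)
V = 47.12 / 0.4344
V = 108.47 L


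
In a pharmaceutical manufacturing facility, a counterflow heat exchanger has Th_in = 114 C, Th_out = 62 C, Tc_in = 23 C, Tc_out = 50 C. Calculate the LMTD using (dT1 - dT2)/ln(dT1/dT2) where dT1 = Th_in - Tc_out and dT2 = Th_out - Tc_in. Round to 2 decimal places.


dT1 = Th_in - Tc_out = 114 - 50 = 64
dT2 = Th_out - Tc_in = 62 - 23 = 39
LMTD = (dT1 - dT2) / ln(dT1/dT2)
LMTD = (64 - 39) / ln(64/39)
LMTD = 50.47 K


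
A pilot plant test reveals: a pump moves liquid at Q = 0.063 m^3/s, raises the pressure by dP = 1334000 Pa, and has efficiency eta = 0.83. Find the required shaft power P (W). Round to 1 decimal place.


P = Q * dP / eta
P = 0.063 * 1334000 / 0.83
P = 84042.0 / 0.83
P = 101255.4 W


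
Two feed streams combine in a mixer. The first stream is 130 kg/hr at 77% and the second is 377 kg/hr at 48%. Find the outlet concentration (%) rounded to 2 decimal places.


Mass balance on solute: F1*x1 + F2*x2 = F3*x3
F3 = F1 + F2 = 130 + 377 = 507 kg/hr
x3 = (F1*x1 + F2*x2)/F3
x3 = (130*0.77 + 377*0.48) / 507
x3 = 55.44%


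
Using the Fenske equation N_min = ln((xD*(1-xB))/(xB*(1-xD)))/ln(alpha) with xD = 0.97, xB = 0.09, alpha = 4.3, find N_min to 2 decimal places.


N_min = ln((xD*(1-xB))/(xB*(1-xD))) / ln(alpha)
Numerator inside ln: 0.8827 / 0.0027 = 326.925926
ln(326.925926) = 5.789734
ln(alpha) = ln(4.3) = 1.458615
N_min = 5.789734 / 1.458615 = 3.97


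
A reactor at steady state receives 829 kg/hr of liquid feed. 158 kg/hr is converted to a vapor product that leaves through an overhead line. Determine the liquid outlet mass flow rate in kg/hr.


Steady-state mass balance on the main outlet: F_out = F_in - F_removed
F_out = 829 - 158
F_out = 671 kg/hr


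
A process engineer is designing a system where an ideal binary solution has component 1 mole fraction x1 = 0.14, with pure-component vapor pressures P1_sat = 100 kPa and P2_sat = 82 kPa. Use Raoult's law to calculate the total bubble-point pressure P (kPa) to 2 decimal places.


P = x1*P1_sat + x2*P2_sat
x2 = 1 - x1 = 1 - 0.14 = 0.86
P = 0.14*100 + 0.86*82
P = 14.0 + 70.52
P = 84.52 kPa


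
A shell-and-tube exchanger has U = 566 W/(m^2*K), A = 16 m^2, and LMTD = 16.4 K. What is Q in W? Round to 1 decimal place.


Q = U * A * LMTD
Q = 566 * 16 * 16.4
Q = 148518.4 W
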